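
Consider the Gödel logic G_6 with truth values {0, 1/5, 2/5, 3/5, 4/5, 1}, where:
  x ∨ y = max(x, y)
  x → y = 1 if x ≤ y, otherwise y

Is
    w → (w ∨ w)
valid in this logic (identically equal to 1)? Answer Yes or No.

Yes

w = 0 ↦ 1
w = 1/5 ↦ 1
w = 2/5 ↦ 1
w = 3/5 ↦ 1
w = 4/5 ↦ 1
w = 1 ↦ 1
Every assignment gives a value ≥ 1.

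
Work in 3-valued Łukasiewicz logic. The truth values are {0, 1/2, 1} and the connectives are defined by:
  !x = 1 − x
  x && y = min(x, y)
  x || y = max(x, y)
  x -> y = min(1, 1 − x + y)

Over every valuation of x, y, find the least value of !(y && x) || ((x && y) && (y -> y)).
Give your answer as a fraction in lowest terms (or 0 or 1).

1/2

Take x = 1/2, y = 1/2:
y && x = 1/2 && 1/2 = 1/2
!(y && x) = !1/2 = 1/2
x && y = 1/2 && 1/2 = 1/2
y -> y = 1/2 -> 1/2 = 1
(x && y) && (y -> y) = 1/2 && 1 = 1/2
!(y && x) || ((x && y) && (y -> y)) = 1/2 || 1/2 = 1/2
No assignment yields a value below 1/2, so this is the minimum.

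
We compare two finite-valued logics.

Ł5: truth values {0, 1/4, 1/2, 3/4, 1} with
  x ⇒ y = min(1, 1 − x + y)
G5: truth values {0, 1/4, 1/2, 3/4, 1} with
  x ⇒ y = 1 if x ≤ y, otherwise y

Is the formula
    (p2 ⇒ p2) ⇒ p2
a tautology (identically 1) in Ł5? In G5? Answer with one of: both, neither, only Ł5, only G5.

In Ł5: at p2 = 0 the value is 0 — not a tautology.
In G5: at p2 = 0 the value is 0 — not a tautology.

neither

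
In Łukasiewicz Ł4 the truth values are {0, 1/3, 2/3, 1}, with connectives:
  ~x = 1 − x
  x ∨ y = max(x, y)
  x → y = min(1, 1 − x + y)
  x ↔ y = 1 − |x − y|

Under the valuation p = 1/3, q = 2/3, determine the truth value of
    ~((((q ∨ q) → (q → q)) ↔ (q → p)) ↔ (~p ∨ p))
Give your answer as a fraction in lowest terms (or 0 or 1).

q ∨ q = 2/3 ∨ 2/3 = 2/3
q → q = 2/3 → 2/3 = 1
(q ∨ q) → (q → q) = 2/3 → 1 = 1
q → p = 2/3 → 1/3 = 2/3
((q ∨ q) → (q → q)) ↔ (q → p) = 1 ↔ 2/3 = 2/3
~p = ~1/3 = 2/3
~p ∨ p = 2/3 ∨ 1/3 = 2/3
(((q ∨ q) → (q → q)) ↔ (q → p)) ↔ (~p ∨ p) = 2/3 ↔ 2/3 = 1
~((((q ∨ q) → (q → q)) ↔ (q → p)) ↔ (~p ∨ p)) = ~1 = 0

0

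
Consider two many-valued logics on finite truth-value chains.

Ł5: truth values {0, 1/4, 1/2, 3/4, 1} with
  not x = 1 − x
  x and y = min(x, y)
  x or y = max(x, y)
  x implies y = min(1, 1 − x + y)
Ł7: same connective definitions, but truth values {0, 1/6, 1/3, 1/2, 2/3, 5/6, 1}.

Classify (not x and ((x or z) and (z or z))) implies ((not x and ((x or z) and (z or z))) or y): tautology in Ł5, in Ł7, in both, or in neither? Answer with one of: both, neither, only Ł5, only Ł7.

both

In Ł5: every assignment gives 1 — tautology.
In Ł7: every assignment gives 1 — tautology.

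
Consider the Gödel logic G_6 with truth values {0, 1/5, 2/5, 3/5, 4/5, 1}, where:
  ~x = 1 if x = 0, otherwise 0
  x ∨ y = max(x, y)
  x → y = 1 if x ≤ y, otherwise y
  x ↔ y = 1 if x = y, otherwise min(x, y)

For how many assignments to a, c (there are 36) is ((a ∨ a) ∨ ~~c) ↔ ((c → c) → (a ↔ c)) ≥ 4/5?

7

value 1: 5 assignments (counts)
value 4/5: 2 assignments (counts)
value 3/5: 4 assignments
value 2/5: 6 assignments
value 1/5: 8 assignments
value 0: 11 assignments
So 7 of the 36 assignments meet the threshold.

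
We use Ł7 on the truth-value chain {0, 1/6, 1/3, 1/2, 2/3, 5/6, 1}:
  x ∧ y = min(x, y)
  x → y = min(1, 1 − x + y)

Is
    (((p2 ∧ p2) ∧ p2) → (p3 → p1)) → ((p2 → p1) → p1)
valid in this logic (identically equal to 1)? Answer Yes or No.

Counterexample: take p1 = 0, p2 = 0, p3 = 0.
p2 ∧ p2 = 0 ∧ 0 = 0
(p2 ∧ p2) ∧ p2 = 0 ∧ 0 = 0
p3 → p1 = 0 → 0 = 1
((p2 ∧ p2) ∧ p2) → (p3 → p1) = 0 → 1 = 1
p2 → p1 = 0 → 0 = 1
(p2 → p1) → p1 = 1 → 0 = 0
(((p2 ∧ p2) ∧ p2) → (p3 → p1)) → ((p2 → p1) → p1) = 1 → 0 = 0
This gives 0 ≠ 1.

No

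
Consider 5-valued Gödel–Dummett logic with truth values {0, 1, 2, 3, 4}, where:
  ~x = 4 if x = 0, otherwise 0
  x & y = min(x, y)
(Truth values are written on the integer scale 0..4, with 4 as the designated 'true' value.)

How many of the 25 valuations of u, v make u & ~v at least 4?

1

value 4: 1 assignment (counts)
value 3: 1 assignment
value 2: 1 assignment
value 1: 1 assignment
value 0: 21 assignments
So 1 of the 25 assignments meets the threshold.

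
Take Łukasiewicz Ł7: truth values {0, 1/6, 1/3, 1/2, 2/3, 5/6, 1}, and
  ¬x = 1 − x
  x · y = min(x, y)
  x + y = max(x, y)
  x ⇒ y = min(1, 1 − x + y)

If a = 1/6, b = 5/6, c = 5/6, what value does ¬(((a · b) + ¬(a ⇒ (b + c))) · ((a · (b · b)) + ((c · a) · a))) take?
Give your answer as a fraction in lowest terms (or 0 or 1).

a · b = 1/6 · 5/6 = 1/6
b + c = 5/6 + 5/6 = 5/6
a ⇒ (b + c) = 1/6 ⇒ 5/6 = 1
¬(a ⇒ (b + c)) = ¬1 = 0
(a · b) + ¬(a ⇒ (b + c)) = 1/6 + 0 = 1/6
b · b = 5/6 · 5/6 = 5/6
a · (b · b) = 1/6 · 5/6 = 1/6
c · a = 5/6 · 1/6 = 1/6
(c · a) · a = 1/6 · 1/6 = 1/6
(a · (b · b)) + ((c · a) · a) = 1/6 + 1/6 = 1/6
((a · b) + ¬(a ⇒ (b + c))) · ((a · (b · b)) + ((c · a) · a)) = 1/6 · 1/6 = 1/6
¬(((a · b) + ¬(a ⇒ (b + c))) · ((a · (b · b)) + ((c · a) · a))) = ¬1/6 = 5/6

5/6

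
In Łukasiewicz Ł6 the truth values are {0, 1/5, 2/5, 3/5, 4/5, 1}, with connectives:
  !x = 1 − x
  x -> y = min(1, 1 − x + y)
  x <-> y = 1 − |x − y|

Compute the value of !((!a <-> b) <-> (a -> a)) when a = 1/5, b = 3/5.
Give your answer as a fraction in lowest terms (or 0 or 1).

!a = !1/5 = 4/5
!a <-> b = 4/5 <-> 3/5 = 4/5
a -> a = 1/5 -> 1/5 = 1
(!a <-> b) <-> (a -> a) = 4/5 <-> 1 = 4/5
!((!a <-> b) <-> (a -> a)) = !4/5 = 1/5

1/5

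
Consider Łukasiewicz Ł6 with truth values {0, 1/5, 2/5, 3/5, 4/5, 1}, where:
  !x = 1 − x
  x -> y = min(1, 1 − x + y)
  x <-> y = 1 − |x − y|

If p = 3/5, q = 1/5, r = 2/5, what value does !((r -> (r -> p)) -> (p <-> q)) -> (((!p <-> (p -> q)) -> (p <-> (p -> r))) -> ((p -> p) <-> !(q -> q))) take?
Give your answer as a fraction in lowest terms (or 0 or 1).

r -> p = 2/5 -> 3/5 = 1
r -> (r -> p) = 2/5 -> 1 = 1
p <-> q = 3/5 <-> 1/5 = 3/5
(r -> (r -> p)) -> (p <-> q) = 1 -> 3/5 = 3/5
!((r -> (r -> p)) -> (p <-> q)) = !3/5 = 2/5
!p = !3/5 = 2/5
p -> q = 3/5 -> 1/5 = 3/5
!p <-> (p -> q) = 2/5 <-> 3/5 = 4/5
p -> r = 3/5 -> 2/5 = 4/5
p <-> (p -> r) = 3/5 <-> 4/5 = 4/5
(!p <-> (p -> q)) -> (p <-> (p -> r)) = 4/5 -> 4/5 = 1
p -> p = 3/5 -> 3/5 = 1
q -> q = 1/5 -> 1/5 = 1
!(q -> q) = !1 = 0
(p -> p) <-> !(q -> q) = 1 <-> 0 = 0
((!p <-> (p -> q)) -> (p <-> (p -> r))) -> ((p -> p) <-> !(q -> q)) = 1 -> 0 = 0
!((r -> (r -> p)) -> (p <-> q)) -> (((!p <-> (p -> q)) -> (p <-> (p -> r))) -> ((p -> p) <-> !(q -> q))) = 2/5 -> 0 = 3/5

3/5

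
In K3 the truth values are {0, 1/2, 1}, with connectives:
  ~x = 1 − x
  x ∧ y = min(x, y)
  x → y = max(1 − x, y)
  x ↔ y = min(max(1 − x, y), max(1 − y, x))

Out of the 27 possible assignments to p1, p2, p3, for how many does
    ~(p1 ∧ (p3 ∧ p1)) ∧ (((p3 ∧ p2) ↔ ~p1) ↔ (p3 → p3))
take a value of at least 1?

value 1: 4 assignments (counts)
value 1/2: 16 assignments
value 0: 7 assignments
So 4 of the 27 assignments meet the threshold.

4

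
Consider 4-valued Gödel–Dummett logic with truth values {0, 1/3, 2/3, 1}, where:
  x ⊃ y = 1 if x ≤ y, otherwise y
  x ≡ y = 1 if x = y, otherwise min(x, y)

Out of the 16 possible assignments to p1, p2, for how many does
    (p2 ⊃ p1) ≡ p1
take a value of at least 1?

10

p1 = 0, p2 = 0 ↦ 0  <
p1 = 0, p2 = 1/3 ↦ 1  ≥
p1 = 0, p2 = 2/3 ↦ 1  ≥
p1 = 0, p2 = 1 ↦ 1  ≥
p1 = 1/3, p2 = 0 ↦ 1/3  <
p1 = 1/3, p2 = 1/3 ↦ 1/3  <
p1 = 1/3, p2 = 2/3 ↦ 1  ≥
p1 = 1/3, p2 = 1 ↦ 1  ≥
p1 = 2/3, p2 = 0 ↦ 2/3  <
p1 = 2/3, p2 = 1/3 ↦ 2/3  <
p1 = 2/3, p2 = 2/3 ↦ 2/3  <
p1 = 2/3, p2 = 1 ↦ 1  ≥
p1 = 1, p2 = 0 ↦ 1  ≥
p1 = 1, p2 = 1/3 ↦ 1  ≥
p1 = 1, p2 = 2/3 ↦ 1  ≥
p1 = 1, p2 = 1 ↦ 1  ≥
So 10 of the 16 assignments meet the threshold.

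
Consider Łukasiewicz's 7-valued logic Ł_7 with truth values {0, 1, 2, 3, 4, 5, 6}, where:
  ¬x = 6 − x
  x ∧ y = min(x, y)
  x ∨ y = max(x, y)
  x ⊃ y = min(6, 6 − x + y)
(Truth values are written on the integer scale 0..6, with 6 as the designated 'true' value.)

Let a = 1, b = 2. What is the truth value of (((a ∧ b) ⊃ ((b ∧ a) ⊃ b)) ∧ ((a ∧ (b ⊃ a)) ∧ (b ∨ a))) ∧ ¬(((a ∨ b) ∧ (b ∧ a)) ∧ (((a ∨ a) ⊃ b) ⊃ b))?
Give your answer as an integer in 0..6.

a ∧ b = 1 ∧ 2 = 1
b ∧ a = 2 ∧ 1 = 1
(b ∧ a) ⊃ b = 1 ⊃ 2 = 6
(a ∧ b) ⊃ ((b ∧ a) ⊃ b) = 1 ⊃ 6 = 6
b ⊃ a = 2 ⊃ 1 = 5
a ∧ (b ⊃ a) = 1 ∧ 5 = 1
b ∨ a = 2 ∨ 1 = 2
(a ∧ (b ⊃ a)) ∧ (b ∨ a) = 1 ∧ 2 = 1
((a ∧ b) ⊃ ((b ∧ a) ⊃ b)) ∧ ((a ∧ (b ⊃ a)) ∧ (b ∨ a)) = 6 ∧ 1 = 1
a ∨ b = 1 ∨ 2 = 2
b ∧ a = 2 ∧ 1 = 1
(a ∨ b) ∧ (b ∧ a) = 2 ∧ 1 = 1
a ∨ a = 1 ∨ 1 = 1
(a ∨ a) ⊃ b = 1 ⊃ 2 = 6
((a ∨ a) ⊃ b) ⊃ b = 6 ⊃ 2 = 2
((a ∨ b) ∧ (b ∧ a)) ∧ (((a ∨ a) ⊃ b) ⊃ b) = 1 ∧ 2 = 1
¬(((a ∨ b) ∧ (b ∧ a)) ∧ (((a ∨ a) ⊃ b) ⊃ b)) = ¬1 = 5
(((a ∧ b) ⊃ ((b ∧ a) ⊃ b)) ∧ ((a ∧ (b ⊃ a)) ∧ (b ∨ a))) ∧ ¬(((a ∨ b) ∧ (b ∧ a)) ∧ (((a ∨ a) ⊃ b) ⊃ b)) = 1 ∧ 5 = 1

1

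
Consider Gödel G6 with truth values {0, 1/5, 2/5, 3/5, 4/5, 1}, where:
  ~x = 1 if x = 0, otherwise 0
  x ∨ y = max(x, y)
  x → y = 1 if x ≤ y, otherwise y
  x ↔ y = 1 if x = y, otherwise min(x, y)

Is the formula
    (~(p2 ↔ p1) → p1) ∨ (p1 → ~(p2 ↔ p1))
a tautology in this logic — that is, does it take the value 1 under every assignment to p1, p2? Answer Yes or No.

Yes

At p1 = 1/5, p2 = 4/5, for instance:
p2 ↔ p1 = 4/5 ↔ 1/5 = 1/5
~(p2 ↔ p1) = ~1/5 = 0
~(p2 ↔ p1) → p1 = 0 → 1/5 = 1
p1 → ~(p2 ↔ p1) = 1/5 → 0 = 0
(~(p2 ↔ p1) → p1) ∨ (p1 → ~(p2 ↔ p1)) = 1 ∨ 0 = 1
and checking the remaining 35 assignments likewise gives ≥ 1 in every case.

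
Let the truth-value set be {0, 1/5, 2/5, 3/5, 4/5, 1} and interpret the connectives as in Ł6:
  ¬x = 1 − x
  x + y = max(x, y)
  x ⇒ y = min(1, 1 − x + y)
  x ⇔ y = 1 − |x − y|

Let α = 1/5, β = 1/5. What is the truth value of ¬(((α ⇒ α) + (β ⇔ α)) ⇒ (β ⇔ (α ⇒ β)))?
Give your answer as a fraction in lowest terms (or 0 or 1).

4/5

α ⇒ α = 1/5 ⇒ 1/5 = 1
β ⇔ α = 1/5 ⇔ 1/5 = 1
(α ⇒ α) + (β ⇔ α) = 1 + 1 = 1
α ⇒ β = 1/5 ⇒ 1/5 = 1
β ⇔ (α ⇒ β) = 1/5 ⇔ 1 = 1/5
((α ⇒ α) + (β ⇔ α)) ⇒ (β ⇔ (α ⇒ β)) = 1 ⇒ 1/5 = 1/5
¬(((α ⇒ α) + (β ⇔ α)) ⇒ (β ⇔ (α ⇒ β))) = ¬1/5 = 4/5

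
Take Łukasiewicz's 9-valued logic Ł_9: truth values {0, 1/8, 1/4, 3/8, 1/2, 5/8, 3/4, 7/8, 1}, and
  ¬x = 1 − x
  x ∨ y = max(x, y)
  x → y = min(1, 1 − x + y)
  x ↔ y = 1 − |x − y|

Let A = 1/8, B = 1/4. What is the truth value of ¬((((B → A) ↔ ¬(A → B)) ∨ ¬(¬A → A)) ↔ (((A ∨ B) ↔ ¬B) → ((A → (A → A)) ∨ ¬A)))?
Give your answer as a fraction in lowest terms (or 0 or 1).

1/4

B → A = 1/4 → 1/8 = 7/8
A → B = 1/8 → 1/4 = 1
¬(A → B) = ¬1 = 0
(B → A) ↔ ¬(A → B) = 7/8 ↔ 0 = 1/8
¬A = ¬1/8 = 7/8
¬A → A = 7/8 → 1/8 = 1/4
¬(¬A → A) = ¬1/4 = 3/4
((B → A) ↔ ¬(A → B)) ∨ ¬(¬A → A) = 1/8 ∨ 3/4 = 3/4
A ∨ B = 1/8 ∨ 1/4 = 1/4
¬B = ¬1/4 = 3/4
(A ∨ B) ↔ ¬B = 1/4 ↔ 3/4 = 1/2
A → A = 1/8 → 1/8 = 1
A → (A → A) = 1/8 → 1 = 1
¬A = ¬1/8 = 7/8
(A → (A → A)) ∨ ¬A = 1 ∨ 7/8 = 1
((A ∨ B) ↔ ¬B) → ((A → (A → A)) ∨ ¬A) = 1/2 → 1 = 1
(((B → A) ↔ ¬(A → B)) ∨ ¬(¬A → A)) ↔ (((A ∨ B) ↔ ¬B) → ((A → (A → A)) ∨ ¬A)) = 3/4 ↔ 1 = 3/4
¬((((B → A) ↔ ¬(A → B)) ∨ ¬(¬A → A)) ↔ (((A ∨ B) ↔ ¬B) → ((A → (A → A)) ∨ ¬A))) = ¬3/4 = 1/4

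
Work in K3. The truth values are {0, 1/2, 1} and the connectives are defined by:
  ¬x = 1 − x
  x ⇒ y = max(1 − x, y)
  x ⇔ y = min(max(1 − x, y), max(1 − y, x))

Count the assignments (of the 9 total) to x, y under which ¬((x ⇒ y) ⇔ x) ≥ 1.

x = 0, y = 0 ↦ 1  ≥
x = 0, y = 1/2 ↦ 1  ≥
x = 0, y = 1 ↦ 1  ≥
x = 1/2, y = 0 ↦ 1/2  <
x = 1/2, y = 1/2 ↦ 1/2  <
x = 1/2, y = 1 ↦ 1/2  <
x = 1, y = 0 ↦ 1  ≥
x = 1, y = 1/2 ↦ 1/2  <
x = 1, y = 1 ↦ 0  <
So 4 of the 9 assignments meet the threshold.

4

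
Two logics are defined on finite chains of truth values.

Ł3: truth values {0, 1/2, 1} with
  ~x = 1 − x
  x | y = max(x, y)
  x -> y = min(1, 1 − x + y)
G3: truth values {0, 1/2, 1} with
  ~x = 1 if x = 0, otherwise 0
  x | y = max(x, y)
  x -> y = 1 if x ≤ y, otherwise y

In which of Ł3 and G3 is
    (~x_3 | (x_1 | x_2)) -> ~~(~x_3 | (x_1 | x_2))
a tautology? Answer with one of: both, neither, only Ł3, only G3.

In Ł3: every assignment gives 1 — tautology.
In G3: every assignment gives 1 — tautology.

both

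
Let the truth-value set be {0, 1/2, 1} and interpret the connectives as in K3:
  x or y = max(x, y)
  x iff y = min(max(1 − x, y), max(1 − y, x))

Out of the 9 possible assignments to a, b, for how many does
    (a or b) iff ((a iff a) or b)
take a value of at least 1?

a = 0, b = 0 ↦ 0  <
a = 0, b = 1/2 ↦ 1/2  <
a = 0, b = 1 ↦ 1  ≥
a = 1/2, b = 0 ↦ 1/2  <
a = 1/2, b = 1/2 ↦ 1/2  <
a = 1/2, b = 1 ↦ 1  ≥
a = 1, b = 0 ↦ 1  ≥
a = 1, b = 1/2 ↦ 1  ≥
a = 1, b = 1 ↦ 1  ≥
So 5 of the 9 assignments meet the threshold.

5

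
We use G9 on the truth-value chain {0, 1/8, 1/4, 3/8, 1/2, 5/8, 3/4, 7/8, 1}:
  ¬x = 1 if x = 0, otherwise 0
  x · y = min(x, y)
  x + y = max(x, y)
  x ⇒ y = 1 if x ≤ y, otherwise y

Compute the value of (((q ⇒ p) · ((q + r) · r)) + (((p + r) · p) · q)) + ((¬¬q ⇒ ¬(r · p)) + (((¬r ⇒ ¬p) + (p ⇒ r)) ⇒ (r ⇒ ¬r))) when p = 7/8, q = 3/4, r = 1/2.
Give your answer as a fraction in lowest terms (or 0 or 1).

q ⇒ p = 3/4 ⇒ 7/8 = 1
q + r = 3/4 + 1/2 = 3/4
(q + r) · r = 3/4 · 1/2 = 1/2
(q ⇒ p) · ((q + r) · r) = 1 · 1/2 = 1/2
p + r = 7/8 + 1/2 = 7/8
(p + r) · p = 7/8 · 7/8 = 7/8
((p + r) · p) · q = 7/8 · 3/4 = 3/4
((q ⇒ p) · ((q + r) · r)) + (((p + r) · p) · q) = 1/2 + 3/4 = 3/4
¬q = ¬3/4 = 0
¬¬q = ¬0 = 1
r · p = 1/2 · 7/8 = 1/2
¬(r · p) = ¬1/2 = 0
¬¬q ⇒ ¬(r · p) = 1 ⇒ 0 = 0
¬r = ¬1/2 = 0
¬p = ¬7/8 = 0
¬r ⇒ ¬p = 0 ⇒ 0 = 1
p ⇒ r = 7/8 ⇒ 1/2 = 1/2
(¬r ⇒ ¬p) + (p ⇒ r) = 1 + 1/2 = 1
¬r = ¬1/2 = 0
r ⇒ ¬r = 1/2 ⇒ 0 = 0
((¬r ⇒ ¬p) + (p ⇒ r)) ⇒ (r ⇒ ¬r) = 1 ⇒ 0 = 0
(¬¬q ⇒ ¬(r · p)) + (((¬r ⇒ ¬p) + (p ⇒ r)) ⇒ (r ⇒ ¬r)) = 0 + 0 = 0
(((q ⇒ p) · ((q + r) · r)) + (((p + r) · p) · q)) + ((¬¬q ⇒ ¬(r · p)) + (((¬r ⇒ ¬p) + (p ⇒ r)) ⇒ (r ⇒ ¬r))) = 3/4 + 0 = 3/4

3/4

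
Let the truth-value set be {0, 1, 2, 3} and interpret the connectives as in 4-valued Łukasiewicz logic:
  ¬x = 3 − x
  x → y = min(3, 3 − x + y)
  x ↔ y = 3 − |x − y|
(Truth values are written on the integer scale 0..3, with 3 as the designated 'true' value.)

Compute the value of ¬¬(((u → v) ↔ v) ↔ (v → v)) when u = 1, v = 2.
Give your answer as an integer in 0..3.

u → v = 1 → 2 = 3
(u → v) ↔ v = 3 ↔ 2 = 2
v → v = 2 → 2 = 3
((u → v) ↔ v) ↔ (v → v) = 2 ↔ 3 = 2
¬(((u → v) ↔ v) ↔ (v → v)) = ¬2 = 1
¬¬(((u → v) ↔ v) ↔ (v → v)) = ¬1 = 2

2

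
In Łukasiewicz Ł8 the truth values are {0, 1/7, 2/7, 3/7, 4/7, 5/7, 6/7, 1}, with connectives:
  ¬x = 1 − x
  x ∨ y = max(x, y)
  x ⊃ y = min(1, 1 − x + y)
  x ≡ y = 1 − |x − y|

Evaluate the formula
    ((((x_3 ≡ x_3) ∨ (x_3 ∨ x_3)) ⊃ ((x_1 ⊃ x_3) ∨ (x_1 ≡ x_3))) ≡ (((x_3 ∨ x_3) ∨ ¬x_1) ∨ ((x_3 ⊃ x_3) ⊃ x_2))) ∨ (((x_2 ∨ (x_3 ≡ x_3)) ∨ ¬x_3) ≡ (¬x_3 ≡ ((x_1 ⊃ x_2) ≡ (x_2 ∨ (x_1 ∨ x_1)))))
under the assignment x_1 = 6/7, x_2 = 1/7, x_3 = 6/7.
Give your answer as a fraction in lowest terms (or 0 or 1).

x_3 ≡ x_3 = 6/7 ≡ 6/7 = 1
x_3 ∨ x_3 = 6/7 ∨ 6/7 = 6/7
(x_3 ≡ x_3) ∨ (x_3 ∨ x_3) = 1 ∨ 6/7 = 1
x_1 ⊃ x_3 = 6/7 ⊃ 6/7 = 1
x_1 ≡ x_3 = 6/7 ≡ 6/7 = 1
(x_1 ⊃ x_3) ∨ (x_1 ≡ x_3) = 1 ∨ 1 = 1
((x_3 ≡ x_3) ∨ (x_3 ∨ x_3)) ⊃ ((x_1 ⊃ x_3) ∨ (x_1 ≡ x_3)) = 1 ⊃ 1 = 1
x_3 ∨ x_3 = 6/7 ∨ 6/7 = 6/7
¬x_1 = ¬6/7 = 1/7
(x_3 ∨ x_3) ∨ ¬x_1 = 6/7 ∨ 1/7 = 6/7
x_3 ⊃ x_3 = 6/7 ⊃ 6/7 = 1
(x_3 ⊃ x_3) ⊃ x_2 = 1 ⊃ 1/7 = 1/7
((x_3 ∨ x_3) ∨ ¬x_1) ∨ ((x_3 ⊃ x_3) ⊃ x_2) = 6/7 ∨ 1/7 = 6/7
(((x_3 ≡ x_3) ∨ (x_3 ∨ x_3)) ⊃ ((x_1 ⊃ x_3) ∨ (x_1 ≡ x_3))) ≡ (((x_3 ∨ x_3) ∨ ¬x_1) ∨ ((x_3 ⊃ x_3) ⊃ x_2)) = 1 ≡ 6/7 = 6/7
x_3 ≡ x_3 = 6/7 ≡ 6/7 = 1
x_2 ∨ (x_3 ≡ x_3) = 1/7 ∨ 1 = 1
¬x_3 = ¬6/7 = 1/7
(x_2 ∨ (x_3 ≡ x_3)) ∨ ¬x_3 = 1 ∨ 1/7 = 1
¬x_3 = ¬6/7 = 1/7
x_1 ⊃ x_2 = 6/7 ⊃ 1/7 = 2/7
x_1 ∨ x_1 = 6/7 ∨ 6/7 = 6/7
x_2 ∨ (x_1 ∨ x_1) = 1/7 ∨ 6/7 = 6/7
(x_1 ⊃ x_2) ≡ (x_2 ∨ (x_1 ∨ x_1)) = 2/7 ≡ 6/7 = 3/7
¬x_3 ≡ ((x_1 ⊃ x_2) ≡ (x_2 ∨ (x_1 ∨ x_1))) = 1/7 ≡ 3/7 = 5/7
((x_2 ∨ (x_3 ≡ x_3)) ∨ ¬x_3) ≡ (¬x_3 ≡ ((x_1 ⊃ x_2) ≡ (x_2 ∨ (x_1 ∨ x_1)))) = 1 ≡ 5/7 = 5/7
((((x_3 ≡ x_3) ∨ (x_3 ∨ x_3)) ⊃ ((x_1 ⊃ x_3) ∨ (x_1 ≡ x_3))) ≡ (((x_3 ∨ x_3) ∨ ¬x_1) ∨ ((x_3 ⊃ x_3) ⊃ x_2))) ∨ (((x_2 ∨ (x_3 ≡ x_3)) ∨ ¬x_3) ≡ (¬x_3 ≡ ((x_1 ⊃ x_2) ≡ (x_2 ∨ (x_1 ∨ x_1))))) = 6/7 ∨ 5/7 = 6/7

6/7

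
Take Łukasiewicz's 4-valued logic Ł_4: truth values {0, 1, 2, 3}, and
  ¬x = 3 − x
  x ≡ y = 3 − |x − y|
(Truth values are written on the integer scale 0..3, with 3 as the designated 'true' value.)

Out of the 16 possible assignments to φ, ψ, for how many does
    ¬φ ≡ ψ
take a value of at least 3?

φ = 0, ψ = 0 ↦ 0  <
φ = 0, ψ = 1 ↦ 1  <
φ = 0, ψ = 2 ↦ 2  <
φ = 0, ψ = 3 ↦ 3  ≥
φ = 1, ψ = 0 ↦ 1  <
φ = 1, ψ = 1 ↦ 2  <
φ = 1, ψ = 2 ↦ 3  ≥
φ = 1, ψ = 3 ↦ 2  <
φ = 2, ψ = 0 ↦ 2  <
φ = 2, ψ = 1 ↦ 3  ≥
φ = 2, ψ = 2 ↦ 2  <
φ = 2, ψ = 3 ↦ 1  <
φ = 3, ψ = 0 ↦ 3  ≥
φ = 3, ψ = 1 ↦ 2  <
φ = 3, ψ = 2 ↦ 1  <
φ = 3, ψ = 3 ↦ 0  <
So 4 of the 16 assignments meet the threshold.

4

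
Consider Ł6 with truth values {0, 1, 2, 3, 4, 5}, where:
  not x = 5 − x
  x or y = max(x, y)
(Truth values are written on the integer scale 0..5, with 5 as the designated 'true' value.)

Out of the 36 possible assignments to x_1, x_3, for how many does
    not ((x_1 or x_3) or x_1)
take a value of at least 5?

1

value 5: 1 assignment (counts)
value 4: 3 assignments
value 3: 5 assignments
value 2: 7 assignments
value 1: 9 assignments
value 0: 11 assignments
So 1 of the 36 assignments meets the threshold.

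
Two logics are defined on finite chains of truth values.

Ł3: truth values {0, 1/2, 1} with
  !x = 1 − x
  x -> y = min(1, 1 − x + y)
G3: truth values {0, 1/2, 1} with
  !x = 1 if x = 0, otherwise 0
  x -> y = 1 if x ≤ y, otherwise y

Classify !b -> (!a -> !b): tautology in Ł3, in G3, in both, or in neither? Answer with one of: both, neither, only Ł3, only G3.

In Ł3: every assignment gives 1 — tautology.
In G3: every assignment gives 1 — tautology.

both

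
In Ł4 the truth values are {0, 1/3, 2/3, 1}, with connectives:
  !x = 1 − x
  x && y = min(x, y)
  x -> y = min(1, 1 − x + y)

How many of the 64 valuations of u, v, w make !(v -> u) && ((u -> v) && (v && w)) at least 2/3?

6

value 1: 1 assignment (counts)
value 2/3: 5 assignments (counts)
value 1/3: 12 assignments
value 0: 46 assignments
So 6 of the 64 assignments meet the threshold.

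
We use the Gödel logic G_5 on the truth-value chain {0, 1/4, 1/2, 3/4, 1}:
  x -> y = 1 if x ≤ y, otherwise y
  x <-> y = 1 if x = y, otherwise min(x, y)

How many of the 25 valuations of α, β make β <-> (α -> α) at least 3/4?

value 1: 5 assignments (counts)
value 3/4: 5 assignments (counts)
value 1/2: 5 assignments
value 1/4: 5 assignments
value 0: 5 assignments
So 10 of the 25 assignments meet the threshold.

10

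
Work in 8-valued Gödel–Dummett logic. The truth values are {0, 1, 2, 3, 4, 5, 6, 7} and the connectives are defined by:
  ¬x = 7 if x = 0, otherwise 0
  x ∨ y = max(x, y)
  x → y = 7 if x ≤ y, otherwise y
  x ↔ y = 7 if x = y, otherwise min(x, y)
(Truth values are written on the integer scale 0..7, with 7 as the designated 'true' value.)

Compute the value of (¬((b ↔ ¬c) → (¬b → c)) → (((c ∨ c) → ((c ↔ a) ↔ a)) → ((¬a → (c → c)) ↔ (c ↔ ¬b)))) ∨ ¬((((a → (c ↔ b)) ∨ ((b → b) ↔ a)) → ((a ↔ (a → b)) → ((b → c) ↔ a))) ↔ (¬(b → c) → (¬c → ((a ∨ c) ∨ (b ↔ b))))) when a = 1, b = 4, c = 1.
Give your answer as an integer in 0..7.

7

¬c = ¬1 = 0
b ↔ ¬c = 4 ↔ 0 = 0
¬b = ¬4 = 0
¬b → c = 0 → 1 = 7
(b ↔ ¬c) → (¬b → c) = 0 → 7 = 7
¬((b ↔ ¬c) → (¬b → c)) = ¬7 = 0
c ∨ c = 1 ∨ 1 = 1
c ↔ a = 1 ↔ 1 = 7
(c ↔ a) ↔ a = 7 ↔ 1 = 1
(c ∨ c) → ((c ↔ a) ↔ a) = 1 → 1 = 7
¬a = ¬1 = 0
c → c = 1 → 1 = 7
¬a → (c → c) = 0 → 7 = 7
¬b = ¬4 = 0
c ↔ ¬b = 1 ↔ 0 = 0
(¬a → (c → c)) ↔ (c ↔ ¬b) = 7 ↔ 0 = 0
((c ∨ c) → ((c ↔ a) ↔ a)) → ((¬a → (c → c)) ↔ (c ↔ ¬b)) = 7 → 0 = 0
¬((b ↔ ¬c) → (¬b → c)) → (((c ∨ c) → ((c ↔ a) ↔ a)) → ((¬a → (c → c)) ↔ (c ↔ ¬b))) = 0 → 0 = 7
c ↔ b = 1 ↔ 4 = 1
a → (c ↔ b) = 1 → 1 = 7
b → b = 4 → 4 = 7
(b → b) ↔ a = 7 ↔ 1 = 1
(a → (c ↔ b)) ∨ ((b → b) ↔ a) = 7 ∨ 1 = 7
a → b = 1 → 4 = 7
a ↔ (a → b) = 1 ↔ 7 = 1
b → c = 4 → 1 = 1
(b → c) ↔ a = 1 ↔ 1 = 7
(a ↔ (a → b)) → ((b → c) ↔ a) = 1 → 7 = 7
((a → (c ↔ b)) ∨ ((b → b) ↔ a)) → ((a ↔ (a → b)) → ((b → c) ↔ a)) = 7 → 7 = 7
b → c = 4 → 1 = 1
¬(b → c) = ¬1 = 0
¬c = ¬1 = 0
a ∨ c = 1 ∨ 1 = 1
b ↔ b = 4 ↔ 4 = 7
(a ∨ c) ∨ (b ↔ b) = 1 ∨ 7 = 7
¬c → ((a ∨ c) ∨ (b ↔ b)) = 0 → 7 = 7
¬(b → c) → (¬c → ((a ∨ c) ∨ (b ↔ b))) = 0 → 7 = 7
(((a → (c ↔ b)) ∨ ((b → b) ↔ a)) → ((a ↔ (a → b)) → ((b → c) ↔ a))) ↔ (¬(b → c) → (¬c → ((a ∨ c) ∨ (b ↔ b)))) = 7 ↔ 7 = 7
¬((((a → (c ↔ b)) ∨ ((b → b) ↔ a)) → ((a ↔ (a → b)) → ((b → c) ↔ a))) ↔ (¬(b → c) → (¬c → ((a ∨ c) ∨ (b ↔ b))))) = ¬7 = 0
(¬((b ↔ ¬c) → (¬b → c)) → (((c ∨ c) → ((c ↔ a) ↔ a)) → ((¬a → (c → c)) ↔ (c ↔ ¬b)))) ∨ ¬((((a → (c ↔ b)) ∨ ((b → b) ↔ a)) → ((a ↔ (a → b)) → ((b → c) ↔ a))) ↔ (¬(b → c) → (¬c → ((a ∨ c) ∨ (b ↔ b))))) = 7 ∨ 0 = 7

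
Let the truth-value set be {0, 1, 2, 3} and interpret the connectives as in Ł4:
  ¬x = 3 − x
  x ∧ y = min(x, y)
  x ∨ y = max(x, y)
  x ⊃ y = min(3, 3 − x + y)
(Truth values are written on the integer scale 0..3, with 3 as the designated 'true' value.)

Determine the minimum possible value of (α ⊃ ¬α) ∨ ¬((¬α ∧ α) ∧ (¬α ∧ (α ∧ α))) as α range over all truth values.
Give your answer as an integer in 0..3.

Take α = 2:
¬α = ¬2 = 1
α ⊃ ¬α = 2 ⊃ 1 = 2
¬α = ¬2 = 1
¬α ∧ α = 1 ∧ 2 = 1
¬α = ¬2 = 1
α ∧ α = 2 ∧ 2 = 2
¬α ∧ (α ∧ α) = 1 ∧ 2 = 1
(¬α ∧ α) ∧ (¬α ∧ (α ∧ α)) = 1 ∧ 1 = 1
¬((¬α ∧ α) ∧ (¬α ∧ (α ∧ α))) = ¬1 = 2
(α ⊃ ¬α) ∨ ¬((¬α ∧ α) ∧ (¬α ∧ (α ∧ α))) = 2 ∨ 2 = 2
No assignment yields a value below 2, so this is the minimum.

2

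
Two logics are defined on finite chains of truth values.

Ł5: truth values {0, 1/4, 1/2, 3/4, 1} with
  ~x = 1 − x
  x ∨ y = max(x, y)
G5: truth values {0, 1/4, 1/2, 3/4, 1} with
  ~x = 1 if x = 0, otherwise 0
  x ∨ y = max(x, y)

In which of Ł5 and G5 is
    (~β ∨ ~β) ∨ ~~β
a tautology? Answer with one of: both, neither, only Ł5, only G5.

In Ł5: at β = 1/4 the value is 3/4 — not a tautology.
In G5: every assignment gives 1 — tautology.

only G5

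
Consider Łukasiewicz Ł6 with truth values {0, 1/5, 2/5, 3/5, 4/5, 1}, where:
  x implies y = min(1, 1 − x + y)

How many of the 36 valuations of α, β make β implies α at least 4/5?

value 1: 21 assignments (counts)
value 4/5: 5 assignments (counts)
value 3/5: 4 assignments
value 2/5: 3 assignments
value 1/5: 2 assignments
value 0: 1 assignment
So 26 of the 36 assignments meet the threshold.

26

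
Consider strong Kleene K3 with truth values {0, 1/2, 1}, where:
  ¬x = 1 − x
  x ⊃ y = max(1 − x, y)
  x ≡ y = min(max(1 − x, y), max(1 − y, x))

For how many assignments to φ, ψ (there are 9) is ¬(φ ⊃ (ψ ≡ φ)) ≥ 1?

1

φ = 0, ψ = 0 ↦ 0  <
φ = 0, ψ = 1/2 ↦ 0  <
φ = 0, ψ = 1 ↦ 0  <
φ = 1/2, ψ = 0 ↦ 1/2  <
φ = 1/2, ψ = 1/2 ↦ 1/2  <
φ = 1/2, ψ = 1 ↦ 1/2  <
φ = 1, ψ = 0 ↦ 1  ≥
φ = 1, ψ = 1/2 ↦ 1/2  <
φ = 1, ψ = 1 ↦ 0  <
So 1 of the 9 assignments meets the threshold.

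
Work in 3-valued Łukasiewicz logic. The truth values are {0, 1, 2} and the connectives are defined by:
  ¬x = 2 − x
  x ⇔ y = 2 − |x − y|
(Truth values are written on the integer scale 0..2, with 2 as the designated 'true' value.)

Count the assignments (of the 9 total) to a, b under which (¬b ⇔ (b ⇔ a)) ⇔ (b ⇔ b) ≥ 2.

a = 0, b = 0 ↦ 2  ≥
a = 0, b = 1 ↦ 2  ≥
a = 0, b = 2 ↦ 2  ≥
a = 1, b = 0 ↦ 1  <
a = 1, b = 1 ↦ 1  <
a = 1, b = 2 ↦ 1  <
a = 2, b = 0 ↦ 0  <
a = 2, b = 1 ↦ 2  ≥
a = 2, b = 2 ↦ 0  <
So 4 of the 9 assignments meet the threshold.

4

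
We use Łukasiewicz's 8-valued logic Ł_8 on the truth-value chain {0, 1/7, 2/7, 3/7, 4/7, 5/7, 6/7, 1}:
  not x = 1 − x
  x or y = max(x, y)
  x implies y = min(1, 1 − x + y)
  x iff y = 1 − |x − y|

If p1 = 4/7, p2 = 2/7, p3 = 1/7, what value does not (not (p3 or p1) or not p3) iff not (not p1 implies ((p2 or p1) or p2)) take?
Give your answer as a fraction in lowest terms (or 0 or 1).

p3 or p1 = 1/7 or 4/7 = 4/7
not (p3 or p1) = not 4/7 = 3/7
not p3 = not 1/7 = 6/7
not (p3 or p1) or not p3 = 3/7 or 6/7 = 6/7
not (not (p3 or p1) or not p3) = not 6/7 = 1/7
not p1 = not 4/7 = 3/7
p2 or p1 = 2/7 or 4/7 = 4/7
(p2 or p1) or p2 = 4/7 or 2/7 = 4/7
not p1 implies ((p2 or p1) or p2) = 3/7 implies 4/7 = 1
not (not p1 implies ((p2 or p1) or p2)) = not 1 = 0
not (not (p3 or p1) or not p3) iff not (not p1 implies ((p2 or p1) or p2)) = 1/7 iff 0 = 6/7

6/7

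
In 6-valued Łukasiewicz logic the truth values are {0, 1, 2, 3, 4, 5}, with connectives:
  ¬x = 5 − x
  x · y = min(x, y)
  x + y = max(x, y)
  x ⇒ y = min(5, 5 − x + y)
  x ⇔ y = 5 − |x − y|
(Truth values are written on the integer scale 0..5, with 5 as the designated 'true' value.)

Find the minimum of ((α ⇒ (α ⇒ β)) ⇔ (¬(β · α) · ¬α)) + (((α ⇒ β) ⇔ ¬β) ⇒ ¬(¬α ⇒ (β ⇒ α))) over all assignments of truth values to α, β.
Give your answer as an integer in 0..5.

Take α = 3, β = 1:
α ⇒ β = 3 ⇒ 1 = 3
α ⇒ (α ⇒ β) = 3 ⇒ 3 = 5
β · α = 1 · 3 = 1
¬(β · α) = ¬1 = 4
¬α = ¬3 = 2
¬(β · α) · ¬α = 4 · 2 = 2
(α ⇒ (α ⇒ β)) ⇔ (¬(β · α) · ¬α) = 5 ⇔ 2 = 2
α ⇒ β = 3 ⇒ 1 = 3
¬β = ¬1 = 4
(α ⇒ β) ⇔ ¬β = 3 ⇔ 4 = 4
¬α = ¬3 = 2
β ⇒ α = 1 ⇒ 3 = 5
¬α ⇒ (β ⇒ α) = 2 ⇒ 5 = 5
¬(¬α ⇒ (β ⇒ α)) = ¬5 = 0
((α ⇒ β) ⇔ ¬β) ⇒ ¬(¬α ⇒ (β ⇒ α)) = 4 ⇒ 0 = 1
((α ⇒ (α ⇒ β)) ⇔ (¬(β · α) · ¬α)) + (((α ⇒ β) ⇔ ¬β) ⇒ ¬(¬α ⇒ (β ⇒ α))) = 2 + 1 = 2
No assignment yields a value below 2, so this is the minimum.

2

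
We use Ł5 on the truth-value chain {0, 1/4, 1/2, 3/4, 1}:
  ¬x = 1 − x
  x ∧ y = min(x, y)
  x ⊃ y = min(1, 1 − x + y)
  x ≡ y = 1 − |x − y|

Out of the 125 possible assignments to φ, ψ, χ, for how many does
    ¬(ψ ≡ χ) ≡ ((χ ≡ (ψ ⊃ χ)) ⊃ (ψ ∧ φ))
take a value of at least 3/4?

value 1: 23 assignments (counts)
value 3/4: 23 assignments (counts)
value 1/2: 41 assignments
value 1/4: 17 assignments
value 0: 21 assignments
So 46 of the 125 assignments meet the threshold.

46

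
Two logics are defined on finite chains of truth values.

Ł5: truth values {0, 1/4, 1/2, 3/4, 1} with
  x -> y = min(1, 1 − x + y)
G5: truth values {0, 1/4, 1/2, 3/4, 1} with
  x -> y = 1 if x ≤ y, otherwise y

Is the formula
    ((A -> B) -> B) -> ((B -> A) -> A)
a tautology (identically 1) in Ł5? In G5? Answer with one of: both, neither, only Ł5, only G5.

only Ł5

In Ł5: every assignment gives 1 — tautology.
In G5: at A = 1/4, B = 0 the value is 1/4 — not a tautology.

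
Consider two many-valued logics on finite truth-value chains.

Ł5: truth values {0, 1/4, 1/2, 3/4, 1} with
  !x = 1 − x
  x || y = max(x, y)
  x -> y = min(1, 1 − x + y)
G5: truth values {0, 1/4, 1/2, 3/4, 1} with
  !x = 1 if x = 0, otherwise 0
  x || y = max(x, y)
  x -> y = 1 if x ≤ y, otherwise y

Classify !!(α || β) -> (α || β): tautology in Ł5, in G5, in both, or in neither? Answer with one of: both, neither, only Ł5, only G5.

In Ł5: every assignment gives 1 — tautology.
In G5: at α = 0, β = 1/4 the value is 1/4 — not a tautology.

only Ł5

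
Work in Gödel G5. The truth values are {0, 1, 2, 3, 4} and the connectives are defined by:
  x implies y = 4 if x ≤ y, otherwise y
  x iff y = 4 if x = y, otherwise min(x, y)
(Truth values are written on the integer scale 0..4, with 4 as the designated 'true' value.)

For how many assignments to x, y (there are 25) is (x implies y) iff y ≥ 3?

19

value 4: 15 assignments (counts)
value 3: 4 assignments (counts)
value 2: 3 assignments
value 1: 2 assignments
value 0: 1 assignment
So 19 of the 25 assignments meet the threshold.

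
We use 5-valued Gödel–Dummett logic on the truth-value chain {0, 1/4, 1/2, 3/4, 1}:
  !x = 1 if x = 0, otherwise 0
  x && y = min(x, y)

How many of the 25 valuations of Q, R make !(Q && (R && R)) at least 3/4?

9

value 1: 9 assignments (counts)
value 0: 16 assignments
So 9 of the 25 assignments meet the threshold.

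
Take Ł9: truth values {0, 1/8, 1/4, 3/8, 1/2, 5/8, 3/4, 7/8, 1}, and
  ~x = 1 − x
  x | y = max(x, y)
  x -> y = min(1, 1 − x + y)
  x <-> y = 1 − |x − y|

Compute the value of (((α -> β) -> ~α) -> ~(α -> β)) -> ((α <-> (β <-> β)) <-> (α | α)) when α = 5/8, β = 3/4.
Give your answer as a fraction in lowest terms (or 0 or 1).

1

α -> β = 5/8 -> 3/4 = 1
~α = ~5/8 = 3/8
(α -> β) -> ~α = 1 -> 3/8 = 3/8
α -> β = 5/8 -> 3/4 = 1
~(α -> β) = ~1 = 0
((α -> β) -> ~α) -> ~(α -> β) = 3/8 -> 0 = 5/8
β <-> β = 3/4 <-> 3/4 = 1
α <-> (β <-> β) = 5/8 <-> 1 = 5/8
α | α = 5/8 | 5/8 = 5/8
(α <-> (β <-> β)) <-> (α | α) = 5/8 <-> 5/8 = 1
(((α -> β) -> ~α) -> ~(α -> β)) -> ((α <-> (β <-> β)) <-> (α | α)) = 5/8 -> 1 = 1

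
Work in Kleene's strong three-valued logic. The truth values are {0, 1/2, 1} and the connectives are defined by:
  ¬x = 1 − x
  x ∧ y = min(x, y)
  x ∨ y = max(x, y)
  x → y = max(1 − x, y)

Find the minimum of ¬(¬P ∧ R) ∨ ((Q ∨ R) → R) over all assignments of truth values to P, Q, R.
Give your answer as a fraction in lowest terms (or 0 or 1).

Take P = 0, Q = 0, R = 1/2:
¬P = ¬0 = 1
¬P ∧ R = 1 ∧ 1/2 = 1/2
¬(¬P ∧ R) = ¬1/2 = 1/2
Q ∨ R = 0 ∨ 1/2 = 1/2
(Q ∨ R) → R = 1/2 → 1/2 = 1/2
¬(¬P ∧ R) ∨ ((Q ∨ R) → R) = 1/2 ∨ 1/2 = 1/2
No assignment yields a value below 1/2, so this is the minimum.

1/2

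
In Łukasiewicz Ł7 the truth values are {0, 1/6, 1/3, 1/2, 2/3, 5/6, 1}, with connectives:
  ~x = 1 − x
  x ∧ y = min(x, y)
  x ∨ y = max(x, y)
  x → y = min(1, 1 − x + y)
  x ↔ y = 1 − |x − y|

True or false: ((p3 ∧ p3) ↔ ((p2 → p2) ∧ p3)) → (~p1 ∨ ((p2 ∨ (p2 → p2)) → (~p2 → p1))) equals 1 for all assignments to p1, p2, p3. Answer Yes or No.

No

Counterexample: take p1 = 1/6, p2 = 0, p3 = 0.
p3 ∧ p3 = 0 ∧ 0 = 0
p2 → p2 = 0 → 0 = 1
(p2 → p2) ∧ p3 = 1 ∧ 0 = 0
(p3 ∧ p3) ↔ ((p2 → p2) ∧ p3) = 0 ↔ 0 = 1
~p1 = ~1/6 = 5/6
p2 → p2 = 0 → 0 = 1
p2 ∨ (p2 → p2) = 0 ∨ 1 = 1
~p2 = ~0 = 1
~p2 → p1 = 1 → 1/6 = 1/6
(p2 ∨ (p2 → p2)) → (~p2 → p1) = 1 → 1/6 = 1/6
~p1 ∨ ((p2 ∨ (p2 → p2)) → (~p2 → p1)) = 5/6 ∨ 1/6 = 5/6
((p3 ∧ p3) ↔ ((p2 → p2) ∧ p3)) → (~p1 ∨ ((p2 ∨ (p2 → p2)) → (~p2 → p1))) = 1 → 5/6 = 5/6
This gives 5/6 ≠ 1.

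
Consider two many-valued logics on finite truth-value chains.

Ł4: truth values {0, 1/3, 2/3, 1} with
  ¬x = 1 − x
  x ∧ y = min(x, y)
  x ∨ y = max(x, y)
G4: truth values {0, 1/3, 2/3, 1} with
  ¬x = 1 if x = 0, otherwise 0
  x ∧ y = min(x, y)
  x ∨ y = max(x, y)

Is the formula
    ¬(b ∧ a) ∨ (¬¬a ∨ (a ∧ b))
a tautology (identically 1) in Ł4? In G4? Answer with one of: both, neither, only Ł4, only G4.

only G4

In Ł4: at a = 1/3, b = 1/3 the value is 2/3 — not a tautology.
In G4: every assignment gives 1 — tautology.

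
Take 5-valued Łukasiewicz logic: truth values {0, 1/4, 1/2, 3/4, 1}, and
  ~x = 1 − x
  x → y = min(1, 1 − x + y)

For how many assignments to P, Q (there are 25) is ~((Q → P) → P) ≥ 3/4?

value 1: 1 assignment (counts)
value 3/4: 3 assignments (counts)
value 1/2: 5 assignments
value 1/4: 7 assignments
value 0: 9 assignments
So 4 of the 25 assignments meet the threshold.

4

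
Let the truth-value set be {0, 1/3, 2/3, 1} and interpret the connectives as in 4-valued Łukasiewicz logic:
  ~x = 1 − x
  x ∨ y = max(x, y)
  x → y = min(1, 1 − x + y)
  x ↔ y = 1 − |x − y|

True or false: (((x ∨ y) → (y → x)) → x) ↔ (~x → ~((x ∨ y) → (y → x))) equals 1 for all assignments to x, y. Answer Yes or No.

x = 0, y = 0 ↦ 1
x = 0, y = 1/3 ↦ 1
x = 0, y = 2/3 ↦ 1
x = 0, y = 1 ↦ 1
x = 1/3, y = 0 ↦ 1
x = 1/3, y = 1/3 ↦ 1
x = 1/3, y = 2/3 ↦ 1
x = 1/3, y = 1 ↦ 1
x = 2/3, y = 0 ↦ 1
x = 2/3, y = 1/3 ↦ 1
x = 2/3, y = 2/3 ↦ 1
x = 2/3, y = 1 ↦ 1
x = 1, y = 0 ↦ 1
x = 1, y = 1/3 ↦ 1
x = 1, y = 2/3 ↦ 1
x = 1, y = 1 ↦ 1
Every assignment gives a value ≥ 1.

Yes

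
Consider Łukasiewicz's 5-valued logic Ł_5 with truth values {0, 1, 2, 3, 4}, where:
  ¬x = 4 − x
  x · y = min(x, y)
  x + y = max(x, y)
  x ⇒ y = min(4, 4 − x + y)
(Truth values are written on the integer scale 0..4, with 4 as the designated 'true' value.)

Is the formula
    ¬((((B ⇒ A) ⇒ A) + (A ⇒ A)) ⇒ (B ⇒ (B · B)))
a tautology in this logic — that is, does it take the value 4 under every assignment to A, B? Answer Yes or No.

Counterexample: take A = 0, B = 0.
B ⇒ A = 0 ⇒ 0 = 4
(B ⇒ A) ⇒ A = 4 ⇒ 0 = 0
A ⇒ A = 0 ⇒ 0 = 4
((B ⇒ A) ⇒ A) + (A ⇒ A) = 0 + 4 = 4
B · B = 0 · 0 = 0
B ⇒ (B · B) = 0 ⇒ 0 = 4
(((B ⇒ A) ⇒ A) + (A ⇒ A)) ⇒ (B ⇒ (B · B)) = 4 ⇒ 4 = 4
¬((((B ⇒ A) ⇒ A) + (A ⇒ A)) ⇒ (B ⇒ (B · B))) = ¬4 = 0
This gives 0 ≠ 4.

No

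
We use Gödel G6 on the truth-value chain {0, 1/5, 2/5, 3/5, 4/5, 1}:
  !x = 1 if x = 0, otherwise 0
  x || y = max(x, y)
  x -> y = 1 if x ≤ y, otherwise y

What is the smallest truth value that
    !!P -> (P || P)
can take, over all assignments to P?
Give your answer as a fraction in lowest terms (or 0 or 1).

Take P = 1/5:
!P = !1/5 = 0
!!P = !0 = 1
P || P = 1/5 || 1/5 = 1/5
!!P -> (P || P) = 1 -> 1/5 = 1/5
No assignment yields a value below 1/5, so this is the minimum.

1/5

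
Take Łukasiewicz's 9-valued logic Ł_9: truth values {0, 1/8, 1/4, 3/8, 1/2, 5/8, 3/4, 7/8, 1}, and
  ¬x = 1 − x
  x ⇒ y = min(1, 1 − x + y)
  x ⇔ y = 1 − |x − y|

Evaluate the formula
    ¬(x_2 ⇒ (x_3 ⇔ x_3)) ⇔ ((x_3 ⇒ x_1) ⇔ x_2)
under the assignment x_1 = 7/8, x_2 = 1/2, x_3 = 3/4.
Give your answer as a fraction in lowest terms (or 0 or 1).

x_3 ⇔ x_3 = 3/4 ⇔ 3/4 = 1
x_2 ⇒ (x_3 ⇔ x_3) = 1/2 ⇒ 1 = 1
¬(x_2 ⇒ (x_3 ⇔ x_3)) = ¬1 = 0
x_3 ⇒ x_1 = 3/4 ⇒ 7/8 = 1
(x_3 ⇒ x_1) ⇔ x_2 = 1 ⇔ 1/2 = 1/2
¬(x_2 ⇒ (x_3 ⇔ x_3)) ⇔ ((x_3 ⇒ x_1) ⇔ x_2) = 0 ⇔ 1/2 = 1/2

1/2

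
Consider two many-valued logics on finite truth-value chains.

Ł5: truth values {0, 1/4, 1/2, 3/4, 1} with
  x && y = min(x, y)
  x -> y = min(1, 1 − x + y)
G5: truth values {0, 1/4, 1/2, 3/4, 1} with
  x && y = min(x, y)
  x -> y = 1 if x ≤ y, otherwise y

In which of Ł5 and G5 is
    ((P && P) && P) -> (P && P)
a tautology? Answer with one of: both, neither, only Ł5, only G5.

both

In Ł5: every assignment gives 1 — tautology.
In G5: every assignment gives 1 — tautology.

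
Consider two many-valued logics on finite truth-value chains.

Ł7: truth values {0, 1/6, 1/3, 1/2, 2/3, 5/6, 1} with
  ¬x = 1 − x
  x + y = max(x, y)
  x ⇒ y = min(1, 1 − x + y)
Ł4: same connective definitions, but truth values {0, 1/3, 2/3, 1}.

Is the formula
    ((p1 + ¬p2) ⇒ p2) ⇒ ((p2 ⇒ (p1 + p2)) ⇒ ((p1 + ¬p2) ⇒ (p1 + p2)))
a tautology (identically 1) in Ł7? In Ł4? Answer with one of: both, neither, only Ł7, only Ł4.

In Ł7: every assignment gives 1 — tautology.
In Ł4: every assignment gives 1 — tautology.

both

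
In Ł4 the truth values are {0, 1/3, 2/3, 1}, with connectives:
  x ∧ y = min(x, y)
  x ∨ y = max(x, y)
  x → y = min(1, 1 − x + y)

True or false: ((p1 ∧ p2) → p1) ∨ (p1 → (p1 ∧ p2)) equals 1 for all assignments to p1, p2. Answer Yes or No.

p1 = 0, p2 = 0 ↦ 1
p1 = 0, p2 = 1/3 ↦ 1
p1 = 0, p2 = 2/3 ↦ 1
p1 = 0, p2 = 1 ↦ 1
p1 = 1/3, p2 = 0 ↦ 1
p1 = 1/3, p2 = 1/3 ↦ 1
p1 = 1/3, p2 = 2/3 ↦ 1
p1 = 1/3, p2 = 1 ↦ 1
p1 = 2/3, p2 = 0 ↦ 1
p1 = 2/3, p2 = 1/3 ↦ 1
p1 = 2/3, p2 = 2/3 ↦ 1
p1 = 2/3, p2 = 1 ↦ 1
p1 = 1, p2 = 0 ↦ 1
p1 = 1, p2 = 1/3 ↦ 1
p1 = 1, p2 = 2/3 ↦ 1
p1 = 1, p2 = 1 ↦ 1
Every assignment gives a value ≥ 1.

Yes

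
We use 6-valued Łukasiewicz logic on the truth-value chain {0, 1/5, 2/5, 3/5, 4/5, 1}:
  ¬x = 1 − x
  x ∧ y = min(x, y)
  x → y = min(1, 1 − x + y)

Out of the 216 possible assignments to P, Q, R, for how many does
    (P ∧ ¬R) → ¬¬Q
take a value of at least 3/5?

value 1: 161 assignments (counts)
value 4/5: 25 assignments (counts)
value 3/5: 16 assignments (counts)
value 2/5: 9 assignments
value 1/5: 4 assignments
value 0: 1 assignment
So 202 of the 216 assignments meet the threshold.

202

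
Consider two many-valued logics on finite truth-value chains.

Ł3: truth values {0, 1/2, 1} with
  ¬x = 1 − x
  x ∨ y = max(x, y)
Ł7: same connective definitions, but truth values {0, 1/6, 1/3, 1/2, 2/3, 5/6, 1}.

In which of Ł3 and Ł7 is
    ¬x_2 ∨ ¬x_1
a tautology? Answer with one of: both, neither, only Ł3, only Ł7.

In Ł3: at x_1 = 1/2, x_2 = 1/2 the value is 1/2 — not a tautology.
In Ł7: at x_1 = 1/6, x_2 = 1/6 the value is 5/6 — not a tautology.

neither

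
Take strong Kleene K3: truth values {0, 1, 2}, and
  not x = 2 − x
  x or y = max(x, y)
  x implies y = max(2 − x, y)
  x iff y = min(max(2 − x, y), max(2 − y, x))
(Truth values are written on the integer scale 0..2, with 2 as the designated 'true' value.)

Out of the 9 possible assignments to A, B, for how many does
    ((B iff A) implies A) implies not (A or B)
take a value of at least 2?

1

A = 0, B = 0 ↦ 2  ≥
A = 0, B = 1 ↦ 1  <
A = 0, B = 2 ↦ 0  <
A = 1, B = 0 ↦ 1  <
A = 1, B = 1 ↦ 1  <
A = 1, B = 2 ↦ 1  <
A = 2, B = 0 ↦ 0  <
A = 2, B = 1 ↦ 0  <
A = 2, B = 2 ↦ 0  <
So 1 of the 9 assignments meets the threshold.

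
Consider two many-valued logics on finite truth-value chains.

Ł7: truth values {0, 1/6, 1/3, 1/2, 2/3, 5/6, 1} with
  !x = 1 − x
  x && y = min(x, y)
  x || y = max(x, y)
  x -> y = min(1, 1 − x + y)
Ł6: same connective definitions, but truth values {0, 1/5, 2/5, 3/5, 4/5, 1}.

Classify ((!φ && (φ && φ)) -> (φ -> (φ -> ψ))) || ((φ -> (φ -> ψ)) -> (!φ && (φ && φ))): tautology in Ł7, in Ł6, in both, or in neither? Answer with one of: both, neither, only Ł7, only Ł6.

In Ł7: every assignment gives 1 — tautology.
In Ł6: every assignment gives 1 — tautology.

both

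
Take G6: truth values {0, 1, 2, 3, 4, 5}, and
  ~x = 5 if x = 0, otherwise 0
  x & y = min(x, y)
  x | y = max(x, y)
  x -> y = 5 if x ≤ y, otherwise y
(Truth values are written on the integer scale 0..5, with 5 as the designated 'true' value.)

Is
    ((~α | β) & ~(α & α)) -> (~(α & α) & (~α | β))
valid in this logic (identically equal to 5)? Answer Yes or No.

Yes

At α = 2, β = 5, for instance:
~α = ~2 = 0
~α | β = 0 | 5 = 5
α & α = 2 & 2 = 2
~(α & α) = ~2 = 0
(~α | β) & ~(α & α) = 5 & 0 = 0
~(α & α) & (~α | β) = 0 & 5 = 0
((~α | β) & ~(α & α)) -> (~(α & α) & (~α | β)) = 0 -> 0 = 5
and checking the remaining 35 assignments likewise gives ≥ 5 in every case.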